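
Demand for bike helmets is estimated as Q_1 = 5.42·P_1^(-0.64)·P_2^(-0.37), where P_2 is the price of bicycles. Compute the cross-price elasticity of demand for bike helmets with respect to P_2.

In a log-linear (constant-elasticity) demand function, the coefficient on the exponent of P_2 is the cross-price elasticity.
ε = -0.37. Negative, so bike helmets and bicycles are complements.

-0.37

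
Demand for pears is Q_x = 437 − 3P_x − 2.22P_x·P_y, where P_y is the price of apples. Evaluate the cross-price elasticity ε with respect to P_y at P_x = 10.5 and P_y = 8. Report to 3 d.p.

-0.851

At P_x = 10.5 and P_y = 8: Q_x = 219.02.
∂Q_x/∂P_y = -2.22P_x = -2.22(10.5) = -23.3100.
ε = (∂Q_x/∂P_y)(P_y/Q_x) = -23.3100 × (8/219.02) ≈ -0.851.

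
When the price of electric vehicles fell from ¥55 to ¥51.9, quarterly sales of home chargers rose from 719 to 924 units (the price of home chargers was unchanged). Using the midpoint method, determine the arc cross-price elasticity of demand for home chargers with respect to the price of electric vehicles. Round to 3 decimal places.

ΔQ_A = 924 − 719 = 205; ΔP_B = 51.9 − 55 = -3.1.
Midpoints: Q̄_A = 821.5, P̄_B = 53.45.
ε = (ΔQ_A/Q̄_A)/(ΔP_B/P̄_B) = (205/821.5)/(-3.1/53.45) ≈ -4.303.
ε < 0: home chargers and electric vehicles are complements.

-4.303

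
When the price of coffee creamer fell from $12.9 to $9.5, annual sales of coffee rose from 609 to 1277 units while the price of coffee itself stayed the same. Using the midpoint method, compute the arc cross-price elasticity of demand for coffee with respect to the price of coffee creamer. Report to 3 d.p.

-2.333

ΔQ_A = 1277 − 609 = 668; ΔP_B = 9.5 − 12.9 = -3.4.
Midpoints: Q̄_A = 943.0, P̄_B = 11.20.
ε = (ΔQ_A/Q̄_A)/(ΔP_B/P̄_B) = (668/943.0)/(-3.4/11.20) ≈ -2.333.
ε < 0: coffee and coffee creamer are complements.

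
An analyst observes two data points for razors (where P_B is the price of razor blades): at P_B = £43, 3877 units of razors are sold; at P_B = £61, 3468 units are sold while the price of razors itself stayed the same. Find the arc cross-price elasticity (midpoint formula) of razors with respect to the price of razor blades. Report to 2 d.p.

-0.32

ΔQ_A = 3468 − 3877 = -409; ΔP_B = 61 − 43 = 18.
Midpoints: Q̄_A = 3672.5, P̄_B = 52.00.
ε = (ΔQ_A/Q̄_A)/(ΔP_B/P̄_B) = (-409/3672.5)/(18/52.00) ≈ -0.32.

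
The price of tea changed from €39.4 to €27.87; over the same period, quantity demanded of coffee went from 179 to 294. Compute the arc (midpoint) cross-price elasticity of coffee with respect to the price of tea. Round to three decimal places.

-1.418

ΔQ_A = 294 − 179 = 115; ΔP_B = 27.87 − 39.4 = -11.53.
Midpoints: Q̄_A = 236.5, P̄_B = 33.63.
ε = (ΔQ_A/Q̄_A)/(ΔP_B/P̄_B) = (115/236.5)/(-11.53/33.63) ≈ -1.418.
ε < 0: coffee and tea are complements.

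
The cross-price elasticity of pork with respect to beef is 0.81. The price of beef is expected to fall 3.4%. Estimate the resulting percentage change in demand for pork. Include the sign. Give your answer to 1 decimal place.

%ΔQ ≈ ε × %ΔP of beef = 0.81 × (-3.4%) = -2.8%.

-2.8%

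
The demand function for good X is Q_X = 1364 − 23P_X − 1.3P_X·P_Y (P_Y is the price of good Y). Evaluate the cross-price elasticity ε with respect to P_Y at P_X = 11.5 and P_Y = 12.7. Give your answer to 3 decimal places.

At P_X = 11.5 and P_Y = 12.7: Q_X = 909.635.
∂Q_X/∂P_Y = -1.3P_X = -1.3(11.5) = -14.9500.
ε = (∂Q_X/∂P_Y)(P_Y/Q_X) = -14.9500 × (12.7/909.635) ≈ -0.209.

-0.209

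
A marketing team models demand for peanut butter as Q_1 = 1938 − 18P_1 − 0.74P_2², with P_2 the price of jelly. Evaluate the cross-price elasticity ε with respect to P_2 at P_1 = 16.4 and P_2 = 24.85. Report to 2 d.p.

At P_1 = 16.4 and P_2 = 24.85: Q_1 = 1185.833.
∂Q_1/∂P_2 = -1.48P_2 = -1.48(24.85) = -36.7780.
ε = (∂Q_1/∂P_2)(P_2/Q_1) = -36.7780 × (24.85/1185.833) ≈ -0.77.
ε < 0: complements.

-0.77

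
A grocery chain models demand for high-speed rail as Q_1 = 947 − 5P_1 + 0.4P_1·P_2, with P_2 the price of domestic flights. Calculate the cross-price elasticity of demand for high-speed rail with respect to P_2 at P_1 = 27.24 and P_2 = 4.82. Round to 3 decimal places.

0.061

At P_1 = 27.24 and P_2 = 4.82: Q_1 = 863.319.
∂Q_1/∂P_2 = 0.4P_1 = 0.4(27.24) = 10.8960.
ε = (∂Q_1/∂P_2)(P_2/Q_1) = 10.8960 × (4.82/863.319) ≈ 0.061.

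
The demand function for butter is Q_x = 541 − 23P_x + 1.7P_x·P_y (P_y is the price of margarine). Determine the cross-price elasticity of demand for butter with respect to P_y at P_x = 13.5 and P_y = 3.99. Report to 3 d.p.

At P_x = 13.5 and P_y = 3.99: Q_x = 322.070.
∂Q_x/∂P_y = 1.7P_x = 1.7(13.5) = 22.9500.
ε = (∂Q_x/∂P_y)(P_y/Q_x) = 22.9500 × (3.99/322.070) ≈ 0.284.
ε > 0: substitutes.

0.284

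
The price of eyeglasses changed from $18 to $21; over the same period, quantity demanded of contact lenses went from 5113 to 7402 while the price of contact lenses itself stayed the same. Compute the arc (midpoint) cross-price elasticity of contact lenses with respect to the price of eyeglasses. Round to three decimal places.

2.378

ΔQ_A = 7402 − 5113 = 2289; ΔP_B = 21 − 18 = 3.
Midpoints: Q̄_A = 6257.5, P̄_B = 19.50.
ε = (ΔQ_A/Q̄_A)/(ΔP_B/P̄_B) = (2289/6257.5)/(3/19.50) ≈ 2.378.
ε > 0: contact lenses and eyeglasses are substitutes.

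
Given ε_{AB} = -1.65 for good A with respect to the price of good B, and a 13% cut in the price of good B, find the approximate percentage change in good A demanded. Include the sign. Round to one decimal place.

%ΔQ ≈ ε × %ΔP of good B = -1.65 × (-13%) = 21.5%.
Demand for good A rises by about 21.5%.

21.5%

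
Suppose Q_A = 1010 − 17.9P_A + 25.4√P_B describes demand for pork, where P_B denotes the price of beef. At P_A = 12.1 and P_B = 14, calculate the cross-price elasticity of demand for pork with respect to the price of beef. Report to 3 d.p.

At P_A = 12.1 and P_B = 14: Q_A = 888.448.
∂Q_A/∂P_B = 25.4/(2√P_B) = 25.4/(2√14) = 3.3942.
ε = (∂Q_A/∂P_B)(P_B/Q_A) = 3.3942 × (14/888.448) ≈ 0.053.

0.053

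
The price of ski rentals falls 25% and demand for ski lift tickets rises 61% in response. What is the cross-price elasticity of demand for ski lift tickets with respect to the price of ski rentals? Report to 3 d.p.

-2.440

ε = (%ΔQ of ski lift tickets) / (%ΔP of ski rentals) = (61%) / (-25%) ≈ -2.440.
Negative cross-price elasticity: complements.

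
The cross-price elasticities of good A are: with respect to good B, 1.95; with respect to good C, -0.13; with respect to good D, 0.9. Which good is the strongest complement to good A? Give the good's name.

good C

Complements have ε < 0. The most negative value is -0.13 (good C).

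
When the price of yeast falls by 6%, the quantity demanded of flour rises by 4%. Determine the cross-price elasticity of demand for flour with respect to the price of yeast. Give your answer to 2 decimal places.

ε = (%ΔQ of flour) / (%ΔP of yeast) = (4%) / (-6%) ≈ -0.67.
Negative cross-price elasticity: complements.

-0.67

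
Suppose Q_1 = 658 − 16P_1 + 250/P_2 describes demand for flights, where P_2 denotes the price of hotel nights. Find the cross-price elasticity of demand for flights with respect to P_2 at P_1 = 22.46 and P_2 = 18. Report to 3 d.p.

-0.044

At P_1 = 22.46 and P_2 = 18: Q_1 = 312.529.
∂Q_1/∂P_2 = −250/P_2² = -0.7716.
ε = (∂Q_1/∂P_2)(P_2/Q_1) = -0.7716 × (18/312.529) ≈ -0.044.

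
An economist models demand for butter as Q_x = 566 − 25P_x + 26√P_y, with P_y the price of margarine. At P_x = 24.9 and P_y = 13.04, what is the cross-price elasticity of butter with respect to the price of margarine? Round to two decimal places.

1.26

At P_x = 24.9 and P_y = 13.04: Q_x = 37.388.
∂Q_x/∂P_y = 26/(2√P_y) = 26/(2√13.04) = 3.6000.
ε = (∂Q_x/∂P_y)(P_y/Q_x) = 3.6000 × (13.04/37.388) ≈ 1.26.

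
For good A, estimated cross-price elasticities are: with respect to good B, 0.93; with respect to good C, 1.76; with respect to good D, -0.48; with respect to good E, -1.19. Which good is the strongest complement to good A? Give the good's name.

good E

Complements have ε < 0. The most negative value is -1.19 (good E).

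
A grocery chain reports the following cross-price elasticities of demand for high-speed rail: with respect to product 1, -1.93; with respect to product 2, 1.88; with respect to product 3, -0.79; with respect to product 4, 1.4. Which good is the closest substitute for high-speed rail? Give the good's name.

product 2

Substitutes have ε > 0. Among the positive values, 1.88 (product 2) is largest.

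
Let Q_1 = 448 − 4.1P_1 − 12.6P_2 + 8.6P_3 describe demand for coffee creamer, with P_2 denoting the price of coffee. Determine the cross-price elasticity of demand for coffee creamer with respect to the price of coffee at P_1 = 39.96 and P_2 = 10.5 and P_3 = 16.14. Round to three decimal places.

-0.455

At P_1 = 39.96 and P_2 = 10.5 and P_3 = 16.14: Q_1 = 290.668.
∂Q_1/∂P_2 = -12.6.
ε = (∂Q_1/∂P_2)(P_2/Q_1) = -12.6 × (10.5/290.668) ≈ -0.455.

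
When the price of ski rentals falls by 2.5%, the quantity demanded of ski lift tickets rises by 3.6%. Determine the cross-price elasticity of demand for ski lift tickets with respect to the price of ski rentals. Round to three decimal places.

ε = (%ΔQ of ski lift tickets) / (%ΔP of ski rentals) = (3.6%) / (-2.5%) ≈ -1.440.
Negative cross-price elasticity: complements.

-1.440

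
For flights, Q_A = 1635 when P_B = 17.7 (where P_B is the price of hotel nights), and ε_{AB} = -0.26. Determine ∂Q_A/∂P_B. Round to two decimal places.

-24.02

ε = (∂Q_A/∂P_B)·(P_B/Q_A) ⇒ ∂Q_A/∂P_B = ε·Q_A/P_B = -0.26 × 1635/17.7 ≈ -24.02.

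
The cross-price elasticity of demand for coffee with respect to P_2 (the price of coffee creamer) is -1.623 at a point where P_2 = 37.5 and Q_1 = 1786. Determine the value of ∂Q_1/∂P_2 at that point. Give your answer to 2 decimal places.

ε = (∂Q_1/∂P_2)·(P_2/Q_1) ⇒ ∂Q_1/∂P_2 = ε·Q_1/P_2 = -1.623 × 1786/37.5 ≈ -77.30.

-77.30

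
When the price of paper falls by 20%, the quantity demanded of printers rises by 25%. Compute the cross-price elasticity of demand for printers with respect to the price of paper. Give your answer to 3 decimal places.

-1.250

ε = (%ΔQ of printers) / (%ΔP of paper) = (25%) / (-20%) ≈ -1.250.
Negative cross-price elasticity: complements.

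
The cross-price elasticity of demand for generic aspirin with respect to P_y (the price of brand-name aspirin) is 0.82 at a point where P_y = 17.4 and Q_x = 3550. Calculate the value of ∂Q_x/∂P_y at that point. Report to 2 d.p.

167.30

ε = (∂Q_x/∂P_y)·(P_y/Q_x) ⇒ ∂Q_x/∂P_y = ε·Q_x/P_y = 0.82 × 3550/17.4 ≈ 167.30.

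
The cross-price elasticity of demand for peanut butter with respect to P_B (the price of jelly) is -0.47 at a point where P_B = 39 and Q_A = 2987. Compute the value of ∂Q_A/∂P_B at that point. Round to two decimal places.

ε = (∂Q_A/∂P_B)·(P_B/Q_A) ⇒ ∂Q_A/∂P_B = ε·Q_A/P_B = -0.47 × 2987/39 ≈ -36.00.

-36.00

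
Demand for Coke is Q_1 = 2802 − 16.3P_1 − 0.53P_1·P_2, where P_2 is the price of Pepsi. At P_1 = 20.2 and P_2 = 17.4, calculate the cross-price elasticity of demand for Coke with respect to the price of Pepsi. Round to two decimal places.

At P_1 = 20.2 and P_2 = 17.4: Q_1 = 2286.456.
∂Q_1/∂P_2 = -0.53P_1 = -0.53(20.2) = -10.7060.
ε = (∂Q_1/∂P_2)(P_2/Q_1) = -10.7060 × (17.4/2286.456) ≈ -0.08.
ε < 0: complements.

-0.08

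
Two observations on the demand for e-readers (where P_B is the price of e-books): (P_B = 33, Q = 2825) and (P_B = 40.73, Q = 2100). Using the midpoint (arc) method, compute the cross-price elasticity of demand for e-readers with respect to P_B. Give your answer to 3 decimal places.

-1.404

ΔQ_A = 2100 − 2825 = -725; ΔP_B = 40.73 − 33 = 7.73.
Midpoints: Q̄_A = 2462.5, P̄_B = 36.86.
ε = (ΔQ_A/Q̄_A)/(ΔP_B/P̄_B) = (-725/2462.5)/(7.73/36.86) ≈ -1.404.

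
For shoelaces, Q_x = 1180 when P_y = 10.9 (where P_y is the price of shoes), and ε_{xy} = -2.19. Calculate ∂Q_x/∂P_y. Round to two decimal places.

ε = (∂Q_x/∂P_y)·(P_y/Q_x) ⇒ ∂Q_x/∂P_y = ε·Q_x/P_y = -2.19 × 1180/10.9 ≈ -237.08.

-237.08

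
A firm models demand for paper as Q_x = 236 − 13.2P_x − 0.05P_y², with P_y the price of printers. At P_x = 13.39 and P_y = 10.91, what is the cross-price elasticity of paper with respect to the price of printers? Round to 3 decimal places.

-0.223

At P_x = 13.39 and P_y = 10.91: Q_x = 53.301.
∂Q_x/∂P_y = -0.1P_y = -0.1(10.91) = -1.0910.
ε = (∂Q_x/∂P_y)(P_y/Q_x) = -1.0910 × (10.91/53.301) ≈ -0.223.
ε < 0: complements.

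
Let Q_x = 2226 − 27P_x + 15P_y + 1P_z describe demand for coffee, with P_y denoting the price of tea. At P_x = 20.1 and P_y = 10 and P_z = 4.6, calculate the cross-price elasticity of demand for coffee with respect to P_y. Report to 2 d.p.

0.08

At P_x = 20.1 and P_y = 10 and P_z = 4.6: Q_x = 1837.9.
∂Q_x/∂P_y = 15.
ε = (∂Q_x/∂P_y)(P_y/Q_x) = 15 × (10/1837.9) ≈ 0.08.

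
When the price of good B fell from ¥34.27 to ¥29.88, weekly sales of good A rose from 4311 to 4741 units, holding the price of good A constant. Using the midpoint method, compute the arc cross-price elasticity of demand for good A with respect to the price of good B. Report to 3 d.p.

ΔQ_A = 4741 − 4311 = 430; ΔP_B = 29.88 − 34.27 = -4.39.
Midpoints: Q̄_A = 4526.0, P̄_B = 32.08.
ε = (ΔQ_A/Q̄_A)/(ΔP_B/P̄_B) = (430/4526.0)/(-4.39/32.08) ≈ -0.694.
ε < 0: good A and good B are complements.

-0.694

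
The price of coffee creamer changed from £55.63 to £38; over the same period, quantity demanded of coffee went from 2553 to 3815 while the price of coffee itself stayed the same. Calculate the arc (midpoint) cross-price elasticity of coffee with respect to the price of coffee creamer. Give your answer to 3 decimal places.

-1.052

ΔQ_A = 3815 − 2553 = 1262; ΔP_B = 38 − 55.63 = -17.63.
Midpoints: Q̄_A = 3184.0, P̄_B = 46.81.
ε = (ΔQ_A/Q̄_A)/(ΔP_B/P̄_B) = (1262/3184.0)/(-17.63/46.81) ≈ -1.052.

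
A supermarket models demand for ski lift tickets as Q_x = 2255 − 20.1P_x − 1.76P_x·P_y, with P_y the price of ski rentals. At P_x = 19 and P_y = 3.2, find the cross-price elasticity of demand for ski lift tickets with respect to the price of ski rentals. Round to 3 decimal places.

At P_x = 19 and P_y = 3.2: Q_x = 1766.092.
∂Q_x/∂P_y = -1.76P_x = -1.76(19) = -33.4400.
ε = (∂Q_x/∂P_y)(P_y/Q_x) = -33.4400 × (3.2/1766.092) ≈ -0.061.

-0.061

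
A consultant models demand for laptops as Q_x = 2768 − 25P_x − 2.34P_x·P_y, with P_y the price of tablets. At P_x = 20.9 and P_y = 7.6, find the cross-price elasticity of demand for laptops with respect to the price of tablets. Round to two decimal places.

-0.20

At P_x = 20.9 and P_y = 7.6: Q_x = 1873.814.
∂Q_x/∂P_y = -2.34P_x = -2.34(20.9) = -48.9060.
ε = (∂Q_x/∂P_y)(P_y/Q_x) = -48.9060 × (7.6/1873.814) ≈ -0.20.
ε < 0: complements.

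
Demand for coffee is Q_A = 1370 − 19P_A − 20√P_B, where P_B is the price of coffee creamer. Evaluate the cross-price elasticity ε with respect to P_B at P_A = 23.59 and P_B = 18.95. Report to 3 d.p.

At P_A = 23.59 and P_B = 18.95: Q_A = 834.727.
∂Q_A/∂P_B = -20/(2√P_B) = -20/(2√18.95) = -2.2972.
ε = (∂Q_A/∂P_B)(P_B/Q_A) = -2.2972 × (18.95/834.727) ≈ -0.052.
ε < 0: complements.

-0.052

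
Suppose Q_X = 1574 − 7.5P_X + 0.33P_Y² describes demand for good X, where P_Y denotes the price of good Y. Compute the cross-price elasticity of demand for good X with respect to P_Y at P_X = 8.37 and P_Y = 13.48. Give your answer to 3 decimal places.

0.076

At P_X = 8.37 and P_Y = 13.48: Q_X = 1571.189.
∂Q_X/∂P_Y = 0.66P_Y = 0.66(13.48) = 8.8968.
ε = (∂Q_X/∂P_Y)(P_Y/Q_X) = 8.8968 × (13.48/1571.189) ≈ 0.076.
ε > 0: substitutes.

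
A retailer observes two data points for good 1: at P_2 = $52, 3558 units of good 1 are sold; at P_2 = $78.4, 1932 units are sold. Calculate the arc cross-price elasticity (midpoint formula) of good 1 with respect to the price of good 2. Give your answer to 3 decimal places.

-1.463

ΔQ_1 = 1932 − 3558 = -1626; ΔP_2 = 78.4 − 52 = 26.4.
Midpoints: Q̄_1 = 2745.0, P̄_2 = 65.20.
ε = (ΔQ_1/Q̄_1)/(ΔP_2/P̄_2) = (-1626/2745.0)/(26.4/65.20) ≈ -1.463.
ε < 0: good 1 and good 2 are complements.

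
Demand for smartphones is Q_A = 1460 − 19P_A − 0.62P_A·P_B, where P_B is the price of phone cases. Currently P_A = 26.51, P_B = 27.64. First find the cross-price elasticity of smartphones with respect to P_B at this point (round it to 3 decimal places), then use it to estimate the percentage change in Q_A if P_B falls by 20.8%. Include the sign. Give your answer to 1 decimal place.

18.8%

At P_A = 26.51, P_B = 27.64: Q_A = 502.013.
∂Q_A/∂P_B = -0.62P_A = -16.4362.
ε = (∂Q_A/∂P_B)(P_B/Q_A) = -16.4362 × 27.64/502.013 ≈ -0.905.
%ΔQ_A ≈ ε × %ΔP_B = -0.905 × (-20.8%) = 18.8%.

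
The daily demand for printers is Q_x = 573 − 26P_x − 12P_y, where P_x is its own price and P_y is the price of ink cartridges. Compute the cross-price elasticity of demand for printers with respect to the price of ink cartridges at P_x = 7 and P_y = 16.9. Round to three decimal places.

-1.078

At P_x = 7 and P_y = 16.9: Q_x = 188.2.
∂Q_x/∂P_y = -12.
ε = (∂Q_x/∂P_y)(P_y/Q_x) = -12 × (16.9/188.2) ≈ -1.078.
Since ε < 0, printers and ink cartridges are complements.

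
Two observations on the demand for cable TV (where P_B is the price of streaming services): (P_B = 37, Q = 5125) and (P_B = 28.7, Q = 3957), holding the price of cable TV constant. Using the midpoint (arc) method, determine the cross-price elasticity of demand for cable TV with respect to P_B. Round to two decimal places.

1.02

ΔQ_A = 3957 − 5125 = -1168; ΔP_B = 28.7 − 37 = -8.3.
Midpoints: Q̄_A = 4541.0, P̄_B = 32.85.
ε = (ΔQ_A/Q̄_A)/(ΔP_B/P̄_B) = (-1168/4541.0)/(-8.3/32.85) ≈ 1.02.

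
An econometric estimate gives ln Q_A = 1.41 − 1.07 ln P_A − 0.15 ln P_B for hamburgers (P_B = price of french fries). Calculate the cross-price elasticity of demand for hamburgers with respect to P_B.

In a log-linear (constant-elasticity) demand function, the coefficient on ln P_B is the cross-price elasticity.
ε = -0.15. Negative, so hamburgers and french fries are complements.

-0.15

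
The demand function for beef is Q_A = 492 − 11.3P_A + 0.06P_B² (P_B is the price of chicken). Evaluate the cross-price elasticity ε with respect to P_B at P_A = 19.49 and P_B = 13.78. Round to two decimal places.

0.08

At P_A = 19.49 and P_B = 13.78: Q_A = 283.156.
∂Q_A/∂P_B = 0.12P_B = 0.12(13.78) = 1.6536.
ε = (∂Q_A/∂P_B)(P_B/Q_A) = 1.6536 × (13.78/283.156) ≈ 0.08.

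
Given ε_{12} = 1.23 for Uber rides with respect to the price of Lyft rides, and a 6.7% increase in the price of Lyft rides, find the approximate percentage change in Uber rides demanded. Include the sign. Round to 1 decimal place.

8.2%

%ΔQ ≈ ε × %ΔP of Lyft rides = 1.23 × (6.7%) = 8.2%.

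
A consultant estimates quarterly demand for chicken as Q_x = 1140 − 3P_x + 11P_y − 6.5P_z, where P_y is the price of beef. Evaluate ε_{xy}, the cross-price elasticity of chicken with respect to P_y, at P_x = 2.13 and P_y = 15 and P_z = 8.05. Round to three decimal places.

0.132

At P_x = 2.13 and P_y = 15 and P_z = 8.05: Q_x = 1246.285.
∂Q_x/∂P_y = 11.
ε = (∂Q_x/∂P_y)(P_y/Q_x) = 11 × (15/1246.285) ≈ 0.132.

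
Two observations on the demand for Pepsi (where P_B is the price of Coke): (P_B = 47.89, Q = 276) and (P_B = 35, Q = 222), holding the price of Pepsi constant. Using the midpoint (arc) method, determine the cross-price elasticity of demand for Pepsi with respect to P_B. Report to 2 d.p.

ΔQ_A = 222 − 276 = -54; ΔP_B = 35 − 47.89 = -12.89.
Midpoints: Q̄_A = 249.0, P̄_B = 41.45.
ε = (ΔQ_A/Q̄_A)/(ΔP_B/P̄_B) = (-54/249.0)/(-12.89/41.45) ≈ 0.70.
ε > 0: Pepsi and Coke are substitutes.

0.70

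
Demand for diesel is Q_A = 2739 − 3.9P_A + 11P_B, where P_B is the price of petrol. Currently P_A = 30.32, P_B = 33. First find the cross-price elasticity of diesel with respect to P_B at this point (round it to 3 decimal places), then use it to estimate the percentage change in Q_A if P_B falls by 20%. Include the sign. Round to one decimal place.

At P_A = 30.32, P_B = 33: Q_A = 2983.752.
∂Q_A/∂P_B = 11.
ε = (∂Q_A/∂P_B)(P_B/Q_A) = 11.0000 × 33/2983.752 ≈ 0.122.
%ΔQ_A ≈ ε × %ΔP_B = 0.122 × (-20%) = -2.4%.

-2.4%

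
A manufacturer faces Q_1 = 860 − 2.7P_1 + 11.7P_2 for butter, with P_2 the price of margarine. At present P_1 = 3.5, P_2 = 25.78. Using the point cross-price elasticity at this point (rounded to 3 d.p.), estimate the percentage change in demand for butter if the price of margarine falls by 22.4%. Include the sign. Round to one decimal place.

At P_1 = 3.5, P_2 = 25.78: Q_1 = 1152.176.
∂Q_1/∂P_2 = 11.7.
ε = (∂Q_1/∂P_2)(P_2/Q_1) = 11.7000 × 25.78/1152.176 ≈ 0.262.
%ΔQ_1 ≈ ε × %ΔP_2 = 0.262 × (-22.4%) = -5.9%.

-5.9%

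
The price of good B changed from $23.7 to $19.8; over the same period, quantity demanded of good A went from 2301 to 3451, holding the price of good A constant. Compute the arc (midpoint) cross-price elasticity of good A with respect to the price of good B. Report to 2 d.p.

ΔQ_A = 3451 − 2301 = 1150; ΔP_B = 19.8 − 23.7 = -3.9.
Midpoints: Q̄_A = 2876.0, P̄_B = 21.75.
ε = (ΔQ_A/Q̄_A)/(ΔP_B/P̄_B) = (1150/2876.0)/(-3.9/21.75) ≈ -2.23.
ε < 0: good A and good B are complements.

-2.23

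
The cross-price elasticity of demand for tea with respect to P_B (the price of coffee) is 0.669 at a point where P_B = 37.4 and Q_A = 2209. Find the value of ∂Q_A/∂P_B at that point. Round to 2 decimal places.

ε = (∂Q_A/∂P_B)·(P_B/Q_A) ⇒ ∂Q_A/∂P_B = ε·Q_A/P_B = 0.669 × 2209/37.4 ≈ 39.51.

39.51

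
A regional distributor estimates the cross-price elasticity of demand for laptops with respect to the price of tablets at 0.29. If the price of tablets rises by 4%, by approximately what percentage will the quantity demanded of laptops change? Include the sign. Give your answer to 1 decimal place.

1.2%

%ΔQ ≈ ε × %ΔP of tablets = 0.29 × (4%) = 1.2%.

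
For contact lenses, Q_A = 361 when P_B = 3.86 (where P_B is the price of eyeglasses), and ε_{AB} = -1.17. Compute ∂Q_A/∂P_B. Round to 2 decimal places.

-109.42

ε = (∂Q_A/∂P_B)·(P_B/Q_A) ⇒ ∂Q_A/∂P_B = ε·Q_A/P_B = -1.17 × 361/3.86 ≈ -109.42.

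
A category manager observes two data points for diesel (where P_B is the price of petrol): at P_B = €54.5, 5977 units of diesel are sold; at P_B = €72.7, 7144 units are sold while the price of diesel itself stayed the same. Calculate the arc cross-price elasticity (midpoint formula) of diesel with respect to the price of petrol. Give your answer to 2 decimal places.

ΔQ_A = 7144 − 5977 = 1167; ΔP_B = 72.7 − 54.5 = 18.2.
Midpoints: Q̄_A = 6560.5, P̄_B = 63.60.
ε = (ΔQ_A/Q̄_A)/(ΔP_B/P̄_B) = (1167/6560.5)/(18.2/63.60) ≈ 0.62.

0.62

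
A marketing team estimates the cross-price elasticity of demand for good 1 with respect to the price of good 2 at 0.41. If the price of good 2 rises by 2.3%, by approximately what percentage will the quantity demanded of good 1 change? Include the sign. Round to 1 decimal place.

0.9%

%ΔQ ≈ ε × %ΔP of good 2 = 0.41 × (2.3%) = 0.9%.
Demand for good 1 rises by about 0.9%.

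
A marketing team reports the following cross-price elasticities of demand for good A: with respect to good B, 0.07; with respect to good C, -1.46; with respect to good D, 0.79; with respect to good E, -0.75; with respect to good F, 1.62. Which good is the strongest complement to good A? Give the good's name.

good C

Complements have ε < 0. The most negative value is -1.46 (good C).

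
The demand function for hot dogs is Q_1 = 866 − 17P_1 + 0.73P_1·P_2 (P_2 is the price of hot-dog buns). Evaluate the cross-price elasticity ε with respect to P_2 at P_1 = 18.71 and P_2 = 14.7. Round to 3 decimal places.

0.268

At P_1 = 18.71 and P_2 = 14.7: Q_1 = 748.707.
∂Q_1/∂P_2 = 0.73P_1 = 0.73(18.71) = 13.6583.
ε = (∂Q_1/∂P_2)(P_2/Q_1) = 13.6583 × (14.7/748.707) ≈ 0.268.
ε > 0: substitutes.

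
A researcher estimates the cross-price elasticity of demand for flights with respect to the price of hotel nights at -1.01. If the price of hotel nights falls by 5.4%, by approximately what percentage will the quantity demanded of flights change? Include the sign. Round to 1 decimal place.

5.5%

%ΔQ ≈ ε × %ΔP of hotel nights = -1.01 × (-5.4%) = 5.5%.
Demand for flights rises by about 5.5%.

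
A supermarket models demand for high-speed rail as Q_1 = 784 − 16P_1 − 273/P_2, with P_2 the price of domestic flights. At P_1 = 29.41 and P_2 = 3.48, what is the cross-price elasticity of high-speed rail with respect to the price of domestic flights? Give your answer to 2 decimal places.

At P_1 = 29.41 and P_2 = 3.48: Q_1 = 234.992.
∂Q_1/∂P_2 = 273/P_2² = 22.5426.
ε = (∂Q_1/∂P_2)(P_2/Q_1) = 22.5426 × (3.48/234.992) ≈ 0.33.

0.33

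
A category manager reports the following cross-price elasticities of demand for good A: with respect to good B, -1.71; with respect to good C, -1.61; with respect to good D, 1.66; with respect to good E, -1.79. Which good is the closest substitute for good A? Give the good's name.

Substitutes have ε > 0. Among the positive values, 1.66 (good D) is largest.

good D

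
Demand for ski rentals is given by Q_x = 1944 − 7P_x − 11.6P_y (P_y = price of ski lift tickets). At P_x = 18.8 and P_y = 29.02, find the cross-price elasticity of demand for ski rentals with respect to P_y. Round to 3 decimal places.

At P_x = 18.8 and P_y = 29.02: Q_x = 1475.768.
∂Q_x/∂P_y = -11.6.
ε = (∂Q_x/∂P_y)(P_y/Q_x) = -11.6 × (29.02/1475.768) ≈ -0.228.
Since ε < 0, ski rentals and ski lift tickets are complements.

-0.228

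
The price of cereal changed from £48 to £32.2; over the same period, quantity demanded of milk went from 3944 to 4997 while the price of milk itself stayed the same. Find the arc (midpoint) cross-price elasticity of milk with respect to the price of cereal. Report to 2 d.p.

ΔQ_A = 4997 − 3944 = 1053; ΔP_B = 32.2 − 48 = -15.8.
Midpoints: Q̄_A = 4470.5, P̄_B = 40.10.
ε = (ΔQ_A/Q̄_A)/(ΔP_B/P̄_B) = (1053/4470.5)/(-15.8/40.10) ≈ -0.60.
ε < 0: milk and cereal are complements.

-0.60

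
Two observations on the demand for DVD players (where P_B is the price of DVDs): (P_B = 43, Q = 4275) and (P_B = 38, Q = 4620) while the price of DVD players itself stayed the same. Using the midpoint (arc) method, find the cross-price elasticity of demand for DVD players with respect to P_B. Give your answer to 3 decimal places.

-0.628

ΔQ_A = 4620 − 4275 = 345; ΔP_B = 38 − 43 = -5.
Midpoints: Q̄_A = 4447.5, P̄_B = 40.50.
ε = (ΔQ_A/Q̄_A)/(ΔP_B/P̄_B) = (345/4447.5)/(-5/40.50) ≈ -0.628.
ε < 0: DVD players and DVDs are complements.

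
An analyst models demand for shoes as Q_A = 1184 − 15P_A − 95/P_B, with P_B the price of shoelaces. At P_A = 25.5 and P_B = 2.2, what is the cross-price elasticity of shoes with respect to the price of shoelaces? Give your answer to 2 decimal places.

At P_A = 25.5 and P_B = 2.2: Q_A = 758.318.
∂Q_A/∂P_B = 95/P_B² = 19.6281.
ε = (∂Q_A/∂P_B)(P_B/Q_A) = 19.6281 × (2.2/758.318) ≈ 0.06.
ε > 0: substitutes.

0.06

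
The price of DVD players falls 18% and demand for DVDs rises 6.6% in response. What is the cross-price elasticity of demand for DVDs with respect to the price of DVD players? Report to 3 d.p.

-0.367

ε = (%ΔQ of DVDs) / (%ΔP of DVD players) = (6.6%) / (-18%) ≈ -0.367.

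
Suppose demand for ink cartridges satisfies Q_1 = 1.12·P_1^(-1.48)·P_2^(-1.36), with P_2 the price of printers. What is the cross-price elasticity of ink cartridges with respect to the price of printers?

-1.36

In a log-linear (constant-elasticity) demand function, the coefficient on the exponent of P_2 is the cross-price elasticity.
ε = -1.36. Negative, so ink cartridges and printers are complements.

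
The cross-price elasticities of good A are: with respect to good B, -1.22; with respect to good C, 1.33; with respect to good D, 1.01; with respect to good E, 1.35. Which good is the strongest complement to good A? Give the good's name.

good B

Complements have ε < 0. The most negative value is -1.22 (good B).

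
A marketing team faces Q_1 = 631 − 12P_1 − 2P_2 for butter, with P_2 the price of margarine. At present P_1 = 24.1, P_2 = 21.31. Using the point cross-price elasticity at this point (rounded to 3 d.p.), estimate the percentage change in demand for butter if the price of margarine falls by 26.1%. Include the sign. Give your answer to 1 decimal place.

3.7%

At P_1 = 24.1, P_2 = 21.31: Q_1 = 299.18.
∂Q_1/∂P_2 = -2.
ε = (∂Q_1/∂P_2)(P_2/Q_1) = -2.0000 × 21.31/299.18 ≈ -0.142.
%ΔQ_1 ≈ ε × %ΔP_2 = -0.142 × (-26.1%) = 3.7%.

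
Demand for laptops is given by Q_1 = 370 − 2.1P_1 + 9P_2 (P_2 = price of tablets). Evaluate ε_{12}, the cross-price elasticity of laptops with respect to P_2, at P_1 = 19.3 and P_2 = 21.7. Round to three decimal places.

At P_1 = 19.3 and P_2 = 21.7: Q_1 = 524.77.
∂Q_1/∂P_2 = 9.
ε = (∂Q_1/∂P_2)(P_2/Q_1) = 9 × (21.7/524.77) ≈ 0.372.
Since ε > 0, laptops and tablets are substitutes.

0.372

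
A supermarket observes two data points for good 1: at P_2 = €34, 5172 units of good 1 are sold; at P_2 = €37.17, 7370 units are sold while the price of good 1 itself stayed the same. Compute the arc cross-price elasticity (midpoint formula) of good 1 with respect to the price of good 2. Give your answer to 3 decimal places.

ΔQ_1 = 7370 − 5172 = 2198; ΔP_2 = 37.17 − 34 = 3.17.
Midpoints: Q̄_1 = 6271.0, P̄_2 = 35.59.
ε = (ΔQ_1/Q̄_1)/(ΔP_2/P̄_2) = (2198/6271.0)/(3.17/35.59) ≈ 3.935.

3.935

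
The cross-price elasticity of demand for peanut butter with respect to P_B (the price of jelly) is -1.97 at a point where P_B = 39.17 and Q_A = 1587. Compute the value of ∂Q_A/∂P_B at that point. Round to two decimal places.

-79.82

ε = (∂Q_A/∂P_B)·(P_B/Q_A) ⇒ ∂Q_A/∂P_B = ε·Q_A/P_B = -1.97 × 1587/39.17 ≈ -79.82.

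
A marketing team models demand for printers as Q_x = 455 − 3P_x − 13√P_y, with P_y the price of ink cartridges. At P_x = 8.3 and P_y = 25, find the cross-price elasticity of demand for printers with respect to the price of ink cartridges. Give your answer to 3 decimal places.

-0.089

At P_x = 8.3 and P_y = 25: Q_x = 365.1.
∂Q_x/∂P_y = -13/(2√P_y) = -13/(2√25) = -1.3000.
ε = (∂Q_x/∂P_y)(P_y/Q_x) = -1.3000 × (25/365.1) ≈ -0.089.
ε < 0: complements.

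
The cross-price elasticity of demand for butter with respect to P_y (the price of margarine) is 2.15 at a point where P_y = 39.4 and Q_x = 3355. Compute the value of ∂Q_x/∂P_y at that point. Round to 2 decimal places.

183.08

ε = (∂Q_x/∂P_y)·(P_y/Q_x) ⇒ ∂Q_x/∂P_y = ε·Q_x/P_y = 2.15 × 3355/39.4 ≈ 183.08.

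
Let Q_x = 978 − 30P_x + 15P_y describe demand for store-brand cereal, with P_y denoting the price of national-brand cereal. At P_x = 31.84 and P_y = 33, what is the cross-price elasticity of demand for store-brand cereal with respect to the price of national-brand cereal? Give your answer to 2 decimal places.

At P_x = 31.84 and P_y = 33: Q_x = 517.8.
∂Q_x/∂P_y = 15.
ε = (∂Q_x/∂P_y)(P_y/Q_x) = 15 × (33/517.8) ≈ 0.96.

0.96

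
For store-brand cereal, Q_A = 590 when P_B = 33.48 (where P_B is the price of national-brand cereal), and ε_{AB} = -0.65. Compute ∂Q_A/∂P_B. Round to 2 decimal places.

-11.45

ε = (∂Q_A/∂P_B)·(P_B/Q_A) ⇒ ∂Q_A/∂P_B = ε·Q_A/P_B = -0.65 × 590/33.48 ≈ -11.45.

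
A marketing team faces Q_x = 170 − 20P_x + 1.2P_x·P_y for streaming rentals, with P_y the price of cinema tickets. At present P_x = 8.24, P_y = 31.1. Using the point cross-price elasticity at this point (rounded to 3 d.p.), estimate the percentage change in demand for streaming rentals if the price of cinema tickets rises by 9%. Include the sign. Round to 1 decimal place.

At P_x = 8.24, P_y = 31.1: Q_x = 312.717.
∂Q_x/∂P_y = 1.2P_x = 9.8880.
ε = (∂Q_x/∂P_y)(P_y/Q_x) = 9.8880 × 31.1/312.717 ≈ 0.983.
%ΔQ_x ≈ ε × %ΔP_y = 0.983 × (9%) = 8.8%.

8.8%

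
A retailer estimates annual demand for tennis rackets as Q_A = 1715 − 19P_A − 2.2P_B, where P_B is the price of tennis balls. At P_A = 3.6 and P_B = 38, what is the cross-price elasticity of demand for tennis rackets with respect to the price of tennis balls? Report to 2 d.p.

-0.05

At P_A = 3.6 and P_B = 38: Q_A = 1563.
∂Q_A/∂P_B = -2.2.
ε = (∂Q_A/∂P_B)(P_B/Q_A) = -2.2 × (38/1563) ≈ -0.05.
Since ε < 0, tennis rackets and tennis balls are complements.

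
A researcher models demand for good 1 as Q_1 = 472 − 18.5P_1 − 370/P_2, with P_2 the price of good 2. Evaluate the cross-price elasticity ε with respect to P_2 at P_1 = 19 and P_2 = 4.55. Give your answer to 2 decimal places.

2.08

At P_1 = 19 and P_2 = 4.55: Q_1 = 39.181.
∂Q_1/∂P_2 = 370/P_2² = 17.8722.
ε = (∂Q_1/∂P_2)(P_2/Q_1) = 17.8722 × (4.55/39.181) ≈ 2.08.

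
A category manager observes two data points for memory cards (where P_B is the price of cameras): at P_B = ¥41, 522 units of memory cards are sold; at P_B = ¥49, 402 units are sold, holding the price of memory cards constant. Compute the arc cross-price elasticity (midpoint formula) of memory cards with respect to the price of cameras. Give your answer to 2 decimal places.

-1.46

ΔQ_A = 402 − 522 = -120; ΔP_B = 49 − 41 = 8.
Midpoints: Q̄_A = 462.0, P̄_B = 45.00.
ε = (ΔQ_A/Q̄_A)/(ΔP_B/P̄_B) = (-120/462.0)/(8/45.00) ≈ -1.46.
ε < 0: memory cards and cameras are complements.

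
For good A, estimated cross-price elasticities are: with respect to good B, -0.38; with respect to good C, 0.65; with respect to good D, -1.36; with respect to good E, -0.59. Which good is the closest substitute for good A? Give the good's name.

Substitutes have ε > 0. Among the positive values, 0.65 (good C) is largest.

good C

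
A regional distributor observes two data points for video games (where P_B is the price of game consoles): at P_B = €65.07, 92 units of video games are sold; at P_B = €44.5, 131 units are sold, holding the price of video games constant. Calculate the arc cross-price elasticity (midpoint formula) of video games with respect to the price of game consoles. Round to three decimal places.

-0.932

ΔQ_A = 131 − 92 = 39; ΔP_B = 44.5 − 65.07 = -20.57.
Midpoints: Q̄_A = 111.5, P̄_B = 54.78.
ε = (ΔQ_A/Q̄_A)/(ΔP_B/P̄_B) = (39/111.5)/(-20.57/54.78) ≈ -0.932.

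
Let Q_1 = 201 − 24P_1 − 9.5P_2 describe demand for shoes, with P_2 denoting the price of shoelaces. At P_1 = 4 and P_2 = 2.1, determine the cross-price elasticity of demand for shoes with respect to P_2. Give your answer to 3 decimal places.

-0.235

At P_1 = 4 and P_2 = 2.1: Q_1 = 85.05.
∂Q_1/∂P_2 = -9.5.
ε = (∂Q_1/∂P_2)(P_2/Q_1) = -9.5 × (2.1/85.05) ≈ -0.235.
Since ε < 0, shoes and shoelaces are complements.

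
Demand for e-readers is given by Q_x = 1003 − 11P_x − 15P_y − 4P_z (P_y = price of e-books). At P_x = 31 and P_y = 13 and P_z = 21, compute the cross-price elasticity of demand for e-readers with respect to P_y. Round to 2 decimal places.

At P_x = 31 and P_y = 13 and P_z = 21: Q_x = 383.
∂Q_x/∂P_y = -15.
ε = (∂Q_x/∂P_y)(P_y/Q_x) = -15 × (13/383) ≈ -0.51.

-0.51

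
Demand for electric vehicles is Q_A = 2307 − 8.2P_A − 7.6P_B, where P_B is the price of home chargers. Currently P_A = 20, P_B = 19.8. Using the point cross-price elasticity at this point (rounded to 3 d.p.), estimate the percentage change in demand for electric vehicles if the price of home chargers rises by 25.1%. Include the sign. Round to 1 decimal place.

-1.9%

At P_A = 20, P_B = 19.8: Q_A = 1992.52.
∂Q_A/∂P_B = -7.6.
ε = (∂Q_A/∂P_B)(P_B/Q_A) = -7.6000 × 19.8/1992.52 ≈ -0.076.
%ΔQ_A ≈ ε × %ΔP_B = -0.076 × (25.1%) = -1.9%.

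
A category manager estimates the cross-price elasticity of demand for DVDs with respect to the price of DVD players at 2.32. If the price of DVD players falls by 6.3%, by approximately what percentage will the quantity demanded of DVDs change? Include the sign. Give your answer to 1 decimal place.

%ΔQ ≈ ε × %ΔP of DVD players = 2.32 × (-6.3%) = -14.6%.
Demand for DVDs falls by about 14.6%.

-14.6%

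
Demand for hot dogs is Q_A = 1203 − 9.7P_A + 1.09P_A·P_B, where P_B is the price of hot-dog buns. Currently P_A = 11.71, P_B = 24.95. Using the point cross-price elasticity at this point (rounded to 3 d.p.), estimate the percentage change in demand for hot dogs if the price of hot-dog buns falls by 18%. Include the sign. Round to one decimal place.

-4.1%

At P_A = 11.71, P_B = 24.95: Q_A = 1407.872.
∂Q_A/∂P_B = 1.09P_A = 12.7639.
ε = (∂Q_A/∂P_B)(P_B/Q_A) = 12.7639 × 24.95/1407.872 ≈ 0.226.
%ΔQ_A ≈ ε × %ΔP_B = 0.226 × (-18%) = -4.1%.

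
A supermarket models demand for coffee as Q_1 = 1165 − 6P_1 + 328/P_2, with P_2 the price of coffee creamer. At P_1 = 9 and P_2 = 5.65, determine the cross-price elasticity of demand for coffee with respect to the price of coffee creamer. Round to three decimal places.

-0.050

At P_1 = 9 and P_2 = 5.65: Q_1 = 1169.053.
∂Q_1/∂P_2 = −328/P_2² = -10.2749.
ε = (∂Q_1/∂P_2)(P_2/Q_1) = -10.2749 × (5.65/1169.053) ≈ -0.050.
ε < 0: complements.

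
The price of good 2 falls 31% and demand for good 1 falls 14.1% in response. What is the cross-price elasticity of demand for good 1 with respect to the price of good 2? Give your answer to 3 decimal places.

ε = (%ΔQ of good 1) / (%ΔP of good 2) = (-14.1%) / (-31%) ≈ 0.455.

0.455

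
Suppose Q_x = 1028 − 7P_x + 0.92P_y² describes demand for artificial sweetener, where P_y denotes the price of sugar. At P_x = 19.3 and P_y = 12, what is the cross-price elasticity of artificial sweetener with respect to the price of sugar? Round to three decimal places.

0.258

At P_x = 19.3 and P_y = 12: Q_x = 1025.38.
∂Q_x/∂P_y = 1.84P_y = 1.84(12) = 22.0800.
ε = (∂Q_x/∂P_y)(P_y/Q_x) = 22.0800 × (12/1025.38) ≈ 0.258.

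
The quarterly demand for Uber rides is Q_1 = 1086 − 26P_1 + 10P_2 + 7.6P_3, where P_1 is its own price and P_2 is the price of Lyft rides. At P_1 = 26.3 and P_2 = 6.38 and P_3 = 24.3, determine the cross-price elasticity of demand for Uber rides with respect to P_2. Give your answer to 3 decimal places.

At P_1 = 26.3 and P_2 = 6.38 and P_3 = 24.3: Q_1 = 650.68.
∂Q_1/∂P_2 = 10.
ε = (∂Q_1/∂P_2)(P_2/Q_1) = 10 × (6.38/650.68) ≈ 0.098.
Since ε > 0, Uber rides and Lyft rides are substitutes.

0.098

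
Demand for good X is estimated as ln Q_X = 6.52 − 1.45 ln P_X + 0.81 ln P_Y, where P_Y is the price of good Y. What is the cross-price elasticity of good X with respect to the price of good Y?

0.81

In a log-linear (constant-elasticity) demand function, the coefficient on ln P_Y is the cross-price elasticity.
ε = 0.81. Positive, so good X and good Y are substitutes.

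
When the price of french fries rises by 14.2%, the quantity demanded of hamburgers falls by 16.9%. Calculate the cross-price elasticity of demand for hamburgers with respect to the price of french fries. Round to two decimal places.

ε = (%ΔQ of hamburgers) / (%ΔP of french fries) = (-16.9%) / (14.2%) ≈ -1.19.
Negative cross-price elasticity: complements.

-1.19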